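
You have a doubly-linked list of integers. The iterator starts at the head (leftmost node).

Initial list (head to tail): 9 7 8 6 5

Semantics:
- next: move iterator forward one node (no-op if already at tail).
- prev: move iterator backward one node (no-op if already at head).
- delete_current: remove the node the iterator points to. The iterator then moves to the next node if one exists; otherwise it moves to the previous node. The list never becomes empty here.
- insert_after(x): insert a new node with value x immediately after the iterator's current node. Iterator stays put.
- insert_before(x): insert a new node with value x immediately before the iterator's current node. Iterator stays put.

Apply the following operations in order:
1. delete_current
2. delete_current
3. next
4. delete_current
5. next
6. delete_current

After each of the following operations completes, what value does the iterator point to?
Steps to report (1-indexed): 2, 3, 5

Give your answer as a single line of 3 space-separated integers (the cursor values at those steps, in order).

After 1 (delete_current): list=[7, 8, 6, 5] cursor@7
After 2 (delete_current): list=[8, 6, 5] cursor@8
After 3 (next): list=[8, 6, 5] cursor@6
After 4 (delete_current): list=[8, 5] cursor@5
After 5 (next): list=[8, 5] cursor@5
After 6 (delete_current): list=[8] cursor@8

Answer: 8 6 5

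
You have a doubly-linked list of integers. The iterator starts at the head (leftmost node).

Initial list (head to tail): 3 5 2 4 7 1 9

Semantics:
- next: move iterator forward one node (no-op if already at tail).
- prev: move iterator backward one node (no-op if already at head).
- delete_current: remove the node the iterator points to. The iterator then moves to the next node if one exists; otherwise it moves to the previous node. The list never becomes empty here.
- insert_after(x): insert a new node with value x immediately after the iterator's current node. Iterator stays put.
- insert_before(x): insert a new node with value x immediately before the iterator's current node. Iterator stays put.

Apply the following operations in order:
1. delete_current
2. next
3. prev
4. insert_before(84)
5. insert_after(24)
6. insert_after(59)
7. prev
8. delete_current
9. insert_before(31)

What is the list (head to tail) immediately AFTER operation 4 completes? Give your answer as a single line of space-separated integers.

After 1 (delete_current): list=[5, 2, 4, 7, 1, 9] cursor@5
After 2 (next): list=[5, 2, 4, 7, 1, 9] cursor@2
After 3 (prev): list=[5, 2, 4, 7, 1, 9] cursor@5
After 4 (insert_before(84)): list=[84, 5, 2, 4, 7, 1, 9] cursor@5

Answer: 84 5 2 4 7 1 9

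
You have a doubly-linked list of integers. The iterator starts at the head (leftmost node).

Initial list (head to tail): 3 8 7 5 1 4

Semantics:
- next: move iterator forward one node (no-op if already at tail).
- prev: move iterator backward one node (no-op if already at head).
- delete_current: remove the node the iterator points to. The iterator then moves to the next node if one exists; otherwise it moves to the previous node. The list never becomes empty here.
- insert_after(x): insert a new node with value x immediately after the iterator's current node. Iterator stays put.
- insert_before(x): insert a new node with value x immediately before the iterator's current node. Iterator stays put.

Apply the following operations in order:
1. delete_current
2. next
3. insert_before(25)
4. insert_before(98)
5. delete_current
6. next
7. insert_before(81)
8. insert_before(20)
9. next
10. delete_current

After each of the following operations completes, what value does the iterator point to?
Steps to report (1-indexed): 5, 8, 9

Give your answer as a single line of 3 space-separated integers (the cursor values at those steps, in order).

Answer: 5 1 4

Derivation:
After 1 (delete_current): list=[8, 7, 5, 1, 4] cursor@8
After 2 (next): list=[8, 7, 5, 1, 4] cursor@7
After 3 (insert_before(25)): list=[8, 25, 7, 5, 1, 4] cursor@7
After 4 (insert_before(98)): list=[8, 25, 98, 7, 5, 1, 4] cursor@7
After 5 (delete_current): list=[8, 25, 98, 5, 1, 4] cursor@5
After 6 (next): list=[8, 25, 98, 5, 1, 4] cursor@1
After 7 (insert_before(81)): list=[8, 25, 98, 5, 81, 1, 4] cursor@1
After 8 (insert_before(20)): list=[8, 25, 98, 5, 81, 20, 1, 4] cursor@1
After 9 (next): list=[8, 25, 98, 5, 81, 20, 1, 4] cursor@4
After 10 (delete_current): list=[8, 25, 98, 5, 81, 20, 1] cursor@1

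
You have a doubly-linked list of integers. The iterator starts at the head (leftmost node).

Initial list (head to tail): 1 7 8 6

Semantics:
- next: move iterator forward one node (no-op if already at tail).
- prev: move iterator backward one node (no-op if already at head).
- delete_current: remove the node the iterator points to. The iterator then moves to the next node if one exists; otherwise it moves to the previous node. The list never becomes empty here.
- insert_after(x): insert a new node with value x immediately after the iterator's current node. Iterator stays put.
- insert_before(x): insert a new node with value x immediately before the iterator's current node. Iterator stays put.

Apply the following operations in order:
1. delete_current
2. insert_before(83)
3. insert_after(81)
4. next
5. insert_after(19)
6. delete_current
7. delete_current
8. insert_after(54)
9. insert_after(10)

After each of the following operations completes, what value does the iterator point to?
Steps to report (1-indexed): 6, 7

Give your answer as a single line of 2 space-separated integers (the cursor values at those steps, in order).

Answer: 19 8

Derivation:
After 1 (delete_current): list=[7, 8, 6] cursor@7
After 2 (insert_before(83)): list=[83, 7, 8, 6] cursor@7
After 3 (insert_after(81)): list=[83, 7, 81, 8, 6] cursor@7
After 4 (next): list=[83, 7, 81, 8, 6] cursor@81
After 5 (insert_after(19)): list=[83, 7, 81, 19, 8, 6] cursor@81
After 6 (delete_current): list=[83, 7, 19, 8, 6] cursor@19
After 7 (delete_current): list=[83, 7, 8, 6] cursor@8
After 8 (insert_after(54)): list=[83, 7, 8, 54, 6] cursor@8
After 9 (insert_after(10)): list=[83, 7, 8, 10, 54, 6] cursor@8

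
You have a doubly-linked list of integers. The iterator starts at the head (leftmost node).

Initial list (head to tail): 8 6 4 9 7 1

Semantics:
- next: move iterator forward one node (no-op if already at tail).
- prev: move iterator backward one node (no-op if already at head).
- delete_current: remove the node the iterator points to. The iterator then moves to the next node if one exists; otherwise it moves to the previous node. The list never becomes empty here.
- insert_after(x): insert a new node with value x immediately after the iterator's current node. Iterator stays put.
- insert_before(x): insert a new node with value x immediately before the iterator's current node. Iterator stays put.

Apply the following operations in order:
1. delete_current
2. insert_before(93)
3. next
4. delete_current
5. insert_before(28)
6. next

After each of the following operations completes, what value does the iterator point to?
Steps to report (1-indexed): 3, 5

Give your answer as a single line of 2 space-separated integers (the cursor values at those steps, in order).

After 1 (delete_current): list=[6, 4, 9, 7, 1] cursor@6
After 2 (insert_before(93)): list=[93, 6, 4, 9, 7, 1] cursor@6
After 3 (next): list=[93, 6, 4, 9, 7, 1] cursor@4
After 4 (delete_current): list=[93, 6, 9, 7, 1] cursor@9
After 5 (insert_before(28)): list=[93, 6, 28, 9, 7, 1] cursor@9
After 6 (next): list=[93, 6, 28, 9, 7, 1] cursor@7

Answer: 4 9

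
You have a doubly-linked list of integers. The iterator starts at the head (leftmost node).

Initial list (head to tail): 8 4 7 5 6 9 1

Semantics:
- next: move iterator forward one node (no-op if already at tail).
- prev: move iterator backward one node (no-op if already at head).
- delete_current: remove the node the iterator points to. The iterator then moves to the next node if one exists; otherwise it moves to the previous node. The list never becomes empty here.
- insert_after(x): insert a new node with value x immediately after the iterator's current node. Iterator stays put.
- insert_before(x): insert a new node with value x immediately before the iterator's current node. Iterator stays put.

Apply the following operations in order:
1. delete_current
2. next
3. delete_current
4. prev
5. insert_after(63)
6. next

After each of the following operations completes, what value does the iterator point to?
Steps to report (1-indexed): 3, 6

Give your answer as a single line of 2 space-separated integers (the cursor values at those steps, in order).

Answer: 5 63

Derivation:
After 1 (delete_current): list=[4, 7, 5, 6, 9, 1] cursor@4
After 2 (next): list=[4, 7, 5, 6, 9, 1] cursor@7
After 3 (delete_current): list=[4, 5, 6, 9, 1] cursor@5
After 4 (prev): list=[4, 5, 6, 9, 1] cursor@4
After 5 (insert_after(63)): list=[4, 63, 5, 6, 9, 1] cursor@4
After 6 (next): list=[4, 63, 5, 6, 9, 1] cursor@63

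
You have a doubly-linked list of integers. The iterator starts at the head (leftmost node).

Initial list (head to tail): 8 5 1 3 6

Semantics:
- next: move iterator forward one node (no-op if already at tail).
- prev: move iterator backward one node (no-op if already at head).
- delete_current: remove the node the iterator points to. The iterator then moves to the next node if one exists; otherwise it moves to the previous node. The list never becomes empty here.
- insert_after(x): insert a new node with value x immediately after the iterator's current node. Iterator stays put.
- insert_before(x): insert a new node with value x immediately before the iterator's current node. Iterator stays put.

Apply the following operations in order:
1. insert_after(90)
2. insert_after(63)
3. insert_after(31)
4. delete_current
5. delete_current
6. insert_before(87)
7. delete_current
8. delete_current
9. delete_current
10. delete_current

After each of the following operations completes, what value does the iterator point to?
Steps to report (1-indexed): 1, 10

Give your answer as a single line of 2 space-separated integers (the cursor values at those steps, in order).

After 1 (insert_after(90)): list=[8, 90, 5, 1, 3, 6] cursor@8
After 2 (insert_after(63)): list=[8, 63, 90, 5, 1, 3, 6] cursor@8
After 3 (insert_after(31)): list=[8, 31, 63, 90, 5, 1, 3, 6] cursor@8
After 4 (delete_current): list=[31, 63, 90, 5, 1, 3, 6] cursor@31
After 5 (delete_current): list=[63, 90, 5, 1, 3, 6] cursor@63
After 6 (insert_before(87)): list=[87, 63, 90, 5, 1, 3, 6] cursor@63
After 7 (delete_current): list=[87, 90, 5, 1, 3, 6] cursor@90
After 8 (delete_current): list=[87, 5, 1, 3, 6] cursor@5
After 9 (delete_current): list=[87, 1, 3, 6] cursor@1
After 10 (delete_current): list=[87, 3, 6] cursor@3

Answer: 8 3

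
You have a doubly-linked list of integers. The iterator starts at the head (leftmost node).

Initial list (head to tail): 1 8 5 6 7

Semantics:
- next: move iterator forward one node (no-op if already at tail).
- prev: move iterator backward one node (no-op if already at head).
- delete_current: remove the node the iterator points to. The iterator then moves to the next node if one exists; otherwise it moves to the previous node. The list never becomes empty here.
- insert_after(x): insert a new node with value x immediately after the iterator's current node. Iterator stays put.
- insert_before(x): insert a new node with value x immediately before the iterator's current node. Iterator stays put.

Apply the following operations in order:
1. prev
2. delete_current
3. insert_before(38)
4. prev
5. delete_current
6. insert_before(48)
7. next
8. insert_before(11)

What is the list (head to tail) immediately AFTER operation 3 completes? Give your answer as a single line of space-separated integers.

After 1 (prev): list=[1, 8, 5, 6, 7] cursor@1
After 2 (delete_current): list=[8, 5, 6, 7] cursor@8
After 3 (insert_before(38)): list=[38, 8, 5, 6, 7] cursor@8

Answer: 38 8 5 6 7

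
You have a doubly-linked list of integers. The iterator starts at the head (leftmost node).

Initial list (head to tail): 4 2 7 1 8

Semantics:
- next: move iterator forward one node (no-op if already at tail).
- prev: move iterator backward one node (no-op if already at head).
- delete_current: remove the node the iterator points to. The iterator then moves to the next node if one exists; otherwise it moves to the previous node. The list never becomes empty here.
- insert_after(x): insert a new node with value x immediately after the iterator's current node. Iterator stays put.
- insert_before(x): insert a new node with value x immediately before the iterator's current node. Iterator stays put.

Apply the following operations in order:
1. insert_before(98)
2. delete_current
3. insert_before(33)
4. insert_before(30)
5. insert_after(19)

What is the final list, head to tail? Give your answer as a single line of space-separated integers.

Answer: 98 33 30 2 19 7 1 8

Derivation:
After 1 (insert_before(98)): list=[98, 4, 2, 7, 1, 8] cursor@4
After 2 (delete_current): list=[98, 2, 7, 1, 8] cursor@2
After 3 (insert_before(33)): list=[98, 33, 2, 7, 1, 8] cursor@2
After 4 (insert_before(30)): list=[98, 33, 30, 2, 7, 1, 8] cursor@2
After 5 (insert_after(19)): list=[98, 33, 30, 2, 19, 7, 1, 8] cursor@2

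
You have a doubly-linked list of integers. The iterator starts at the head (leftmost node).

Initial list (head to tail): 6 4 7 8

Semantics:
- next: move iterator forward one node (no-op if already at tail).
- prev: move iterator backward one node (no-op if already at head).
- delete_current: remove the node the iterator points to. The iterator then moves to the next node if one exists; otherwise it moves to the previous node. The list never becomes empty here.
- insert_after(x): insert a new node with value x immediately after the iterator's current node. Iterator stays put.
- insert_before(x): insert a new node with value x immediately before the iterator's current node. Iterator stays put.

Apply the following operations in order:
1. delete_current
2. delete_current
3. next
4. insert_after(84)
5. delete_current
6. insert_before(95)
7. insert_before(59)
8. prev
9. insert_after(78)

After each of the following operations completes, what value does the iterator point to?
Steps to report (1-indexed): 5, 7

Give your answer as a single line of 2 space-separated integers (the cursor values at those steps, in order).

Answer: 84 84

Derivation:
After 1 (delete_current): list=[4, 7, 8] cursor@4
After 2 (delete_current): list=[7, 8] cursor@7
After 3 (next): list=[7, 8] cursor@8
After 4 (insert_after(84)): list=[7, 8, 84] cursor@8
After 5 (delete_current): list=[7, 84] cursor@84
After 6 (insert_before(95)): list=[7, 95, 84] cursor@84
After 7 (insert_before(59)): list=[7, 95, 59, 84] cursor@84
After 8 (prev): list=[7, 95, 59, 84] cursor@59
After 9 (insert_after(78)): list=[7, 95, 59, 78, 84] cursor@59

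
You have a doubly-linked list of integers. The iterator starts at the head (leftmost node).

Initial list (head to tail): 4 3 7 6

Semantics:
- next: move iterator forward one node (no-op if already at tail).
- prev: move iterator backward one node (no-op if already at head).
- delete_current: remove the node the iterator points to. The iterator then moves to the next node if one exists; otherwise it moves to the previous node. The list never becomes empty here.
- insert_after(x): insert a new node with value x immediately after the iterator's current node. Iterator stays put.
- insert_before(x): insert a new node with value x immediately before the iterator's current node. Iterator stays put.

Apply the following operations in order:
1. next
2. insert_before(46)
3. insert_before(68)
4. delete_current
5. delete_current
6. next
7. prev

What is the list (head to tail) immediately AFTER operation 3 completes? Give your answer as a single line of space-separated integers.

Answer: 4 46 68 3 7 6

Derivation:
After 1 (next): list=[4, 3, 7, 6] cursor@3
After 2 (insert_before(46)): list=[4, 46, 3, 7, 6] cursor@3
After 3 (insert_before(68)): list=[4, 46, 68, 3, 7, 6] cursor@3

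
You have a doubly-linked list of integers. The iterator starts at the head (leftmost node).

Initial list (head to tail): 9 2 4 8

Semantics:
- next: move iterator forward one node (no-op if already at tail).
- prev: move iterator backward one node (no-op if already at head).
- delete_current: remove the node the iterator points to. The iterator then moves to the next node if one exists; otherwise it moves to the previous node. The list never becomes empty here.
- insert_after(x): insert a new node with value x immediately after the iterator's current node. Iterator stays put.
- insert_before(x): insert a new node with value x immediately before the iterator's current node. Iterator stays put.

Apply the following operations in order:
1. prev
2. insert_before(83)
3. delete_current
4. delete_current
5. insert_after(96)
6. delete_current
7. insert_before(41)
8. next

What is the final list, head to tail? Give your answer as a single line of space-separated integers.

Answer: 83 41 96 8

Derivation:
After 1 (prev): list=[9, 2, 4, 8] cursor@9
After 2 (insert_before(83)): list=[83, 9, 2, 4, 8] cursor@9
After 3 (delete_current): list=[83, 2, 4, 8] cursor@2
After 4 (delete_current): list=[83, 4, 8] cursor@4
After 5 (insert_after(96)): list=[83, 4, 96, 8] cursor@4
After 6 (delete_current): list=[83, 96, 8] cursor@96
After 7 (insert_before(41)): list=[83, 41, 96, 8] cursor@96
After 8 (next): list=[83, 41, 96, 8] cursor@8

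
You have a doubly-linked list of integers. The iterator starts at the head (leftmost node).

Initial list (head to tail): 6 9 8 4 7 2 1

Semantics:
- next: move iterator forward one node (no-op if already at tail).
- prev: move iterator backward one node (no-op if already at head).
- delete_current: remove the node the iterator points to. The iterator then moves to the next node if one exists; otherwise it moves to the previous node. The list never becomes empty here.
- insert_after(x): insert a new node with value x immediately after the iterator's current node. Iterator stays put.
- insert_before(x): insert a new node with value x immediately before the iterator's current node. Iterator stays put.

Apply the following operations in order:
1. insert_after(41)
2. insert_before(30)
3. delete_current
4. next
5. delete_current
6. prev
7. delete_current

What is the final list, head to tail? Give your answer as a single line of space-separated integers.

Answer: 30 8 4 7 2 1

Derivation:
After 1 (insert_after(41)): list=[6, 41, 9, 8, 4, 7, 2, 1] cursor@6
After 2 (insert_before(30)): list=[30, 6, 41, 9, 8, 4, 7, 2, 1] cursor@6
After 3 (delete_current): list=[30, 41, 9, 8, 4, 7, 2, 1] cursor@41
After 4 (next): list=[30, 41, 9, 8, 4, 7, 2, 1] cursor@9
After 5 (delete_current): list=[30, 41, 8, 4, 7, 2, 1] cursor@8
After 6 (prev): list=[30, 41, 8, 4, 7, 2, 1] cursor@41
After 7 (delete_current): list=[30, 8, 4, 7, 2, 1] cursor@8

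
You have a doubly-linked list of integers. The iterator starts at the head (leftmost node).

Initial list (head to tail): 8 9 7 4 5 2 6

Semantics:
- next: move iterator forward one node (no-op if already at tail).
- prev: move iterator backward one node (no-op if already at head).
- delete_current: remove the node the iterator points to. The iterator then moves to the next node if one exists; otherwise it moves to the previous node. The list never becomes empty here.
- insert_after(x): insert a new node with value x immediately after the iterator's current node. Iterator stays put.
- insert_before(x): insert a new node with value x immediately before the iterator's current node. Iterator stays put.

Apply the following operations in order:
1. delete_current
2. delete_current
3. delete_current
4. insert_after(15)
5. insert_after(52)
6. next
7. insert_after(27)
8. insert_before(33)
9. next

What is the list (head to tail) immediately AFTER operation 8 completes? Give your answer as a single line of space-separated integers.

Answer: 4 33 52 27 15 5 2 6

Derivation:
After 1 (delete_current): list=[9, 7, 4, 5, 2, 6] cursor@9
After 2 (delete_current): list=[7, 4, 5, 2, 6] cursor@7
After 3 (delete_current): list=[4, 5, 2, 6] cursor@4
After 4 (insert_after(15)): list=[4, 15, 5, 2, 6] cursor@4
After 5 (insert_after(52)): list=[4, 52, 15, 5, 2, 6] cursor@4
After 6 (next): list=[4, 52, 15, 5, 2, 6] cursor@52
After 7 (insert_after(27)): list=[4, 52, 27, 15, 5, 2, 6] cursor@52
After 8 (insert_before(33)): list=[4, 33, 52, 27, 15, 5, 2, 6] cursor@52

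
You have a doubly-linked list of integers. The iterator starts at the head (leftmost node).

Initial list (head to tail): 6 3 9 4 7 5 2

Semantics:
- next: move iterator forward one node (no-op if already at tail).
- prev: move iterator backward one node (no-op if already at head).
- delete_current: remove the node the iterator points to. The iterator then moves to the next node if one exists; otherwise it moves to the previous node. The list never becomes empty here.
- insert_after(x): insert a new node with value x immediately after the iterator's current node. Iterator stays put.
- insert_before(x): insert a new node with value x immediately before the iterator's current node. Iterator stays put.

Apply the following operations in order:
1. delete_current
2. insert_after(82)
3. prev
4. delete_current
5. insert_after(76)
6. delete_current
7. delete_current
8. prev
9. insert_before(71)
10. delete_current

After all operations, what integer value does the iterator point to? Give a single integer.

After 1 (delete_current): list=[3, 9, 4, 7, 5, 2] cursor@3
After 2 (insert_after(82)): list=[3, 82, 9, 4, 7, 5, 2] cursor@3
After 3 (prev): list=[3, 82, 9, 4, 7, 5, 2] cursor@3
After 4 (delete_current): list=[82, 9, 4, 7, 5, 2] cursor@82
After 5 (insert_after(76)): list=[82, 76, 9, 4, 7, 5, 2] cursor@82
After 6 (delete_current): list=[76, 9, 4, 7, 5, 2] cursor@76
After 7 (delete_current): list=[9, 4, 7, 5, 2] cursor@9
After 8 (prev): list=[9, 4, 7, 5, 2] cursor@9
After 9 (insert_before(71)): list=[71, 9, 4, 7, 5, 2] cursor@9
After 10 (delete_current): list=[71, 4, 7, 5, 2] cursor@4

Answer: 4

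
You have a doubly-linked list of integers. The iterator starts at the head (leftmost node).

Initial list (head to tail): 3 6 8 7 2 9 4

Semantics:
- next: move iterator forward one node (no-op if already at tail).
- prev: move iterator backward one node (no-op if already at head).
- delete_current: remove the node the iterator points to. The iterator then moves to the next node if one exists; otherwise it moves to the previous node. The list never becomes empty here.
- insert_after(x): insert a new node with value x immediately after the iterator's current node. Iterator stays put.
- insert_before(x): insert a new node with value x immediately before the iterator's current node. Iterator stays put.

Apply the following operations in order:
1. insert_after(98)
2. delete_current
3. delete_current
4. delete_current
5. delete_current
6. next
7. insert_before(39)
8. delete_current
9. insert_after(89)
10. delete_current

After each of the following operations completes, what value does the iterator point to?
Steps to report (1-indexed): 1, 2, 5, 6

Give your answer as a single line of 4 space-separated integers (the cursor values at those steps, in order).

After 1 (insert_after(98)): list=[3, 98, 6, 8, 7, 2, 9, 4] cursor@3
After 2 (delete_current): list=[98, 6, 8, 7, 2, 9, 4] cursor@98
After 3 (delete_current): list=[6, 8, 7, 2, 9, 4] cursor@6
After 4 (delete_current): list=[8, 7, 2, 9, 4] cursor@8
After 5 (delete_current): list=[7, 2, 9, 4] cursor@7
After 6 (next): list=[7, 2, 9, 4] cursor@2
After 7 (insert_before(39)): list=[7, 39, 2, 9, 4] cursor@2
After 8 (delete_current): list=[7, 39, 9, 4] cursor@9
After 9 (insert_after(89)): list=[7, 39, 9, 89, 4] cursor@9
After 10 (delete_current): list=[7, 39, 89, 4] cursor@89

Answer: 3 98 7 2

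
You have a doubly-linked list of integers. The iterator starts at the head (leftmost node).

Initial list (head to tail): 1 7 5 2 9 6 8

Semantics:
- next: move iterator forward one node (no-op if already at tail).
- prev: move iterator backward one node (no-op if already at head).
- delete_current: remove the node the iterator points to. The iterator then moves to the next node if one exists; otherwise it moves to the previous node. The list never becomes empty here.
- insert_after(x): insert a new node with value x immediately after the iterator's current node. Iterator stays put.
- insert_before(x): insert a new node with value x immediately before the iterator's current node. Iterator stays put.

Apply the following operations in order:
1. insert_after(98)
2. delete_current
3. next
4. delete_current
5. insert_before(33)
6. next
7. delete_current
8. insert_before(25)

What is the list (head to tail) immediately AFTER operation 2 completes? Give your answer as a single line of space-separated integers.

Answer: 98 7 5 2 9 6 8

Derivation:
After 1 (insert_after(98)): list=[1, 98, 7, 5, 2, 9, 6, 8] cursor@1
After 2 (delete_current): list=[98, 7, 5, 2, 9, 6, 8] cursor@98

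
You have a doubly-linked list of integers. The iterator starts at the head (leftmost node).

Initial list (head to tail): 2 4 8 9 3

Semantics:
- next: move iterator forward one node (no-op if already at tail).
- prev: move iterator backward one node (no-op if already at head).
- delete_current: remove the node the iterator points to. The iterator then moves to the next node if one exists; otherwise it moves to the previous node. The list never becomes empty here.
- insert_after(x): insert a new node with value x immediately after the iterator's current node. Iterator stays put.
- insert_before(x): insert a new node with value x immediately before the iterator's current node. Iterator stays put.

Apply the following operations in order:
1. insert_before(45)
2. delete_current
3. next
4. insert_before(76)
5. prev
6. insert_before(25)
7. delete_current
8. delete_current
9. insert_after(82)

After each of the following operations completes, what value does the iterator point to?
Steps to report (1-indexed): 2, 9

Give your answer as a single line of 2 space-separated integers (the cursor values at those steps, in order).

After 1 (insert_before(45)): list=[45, 2, 4, 8, 9, 3] cursor@2
After 2 (delete_current): list=[45, 4, 8, 9, 3] cursor@4
After 3 (next): list=[45, 4, 8, 9, 3] cursor@8
After 4 (insert_before(76)): list=[45, 4, 76, 8, 9, 3] cursor@8
After 5 (prev): list=[45, 4, 76, 8, 9, 3] cursor@76
After 6 (insert_before(25)): list=[45, 4, 25, 76, 8, 9, 3] cursor@76
After 7 (delete_current): list=[45, 4, 25, 8, 9, 3] cursor@8
After 8 (delete_current): list=[45, 4, 25, 9, 3] cursor@9
After 9 (insert_after(82)): list=[45, 4, 25, 9, 82, 3] cursor@9

Answer: 4 9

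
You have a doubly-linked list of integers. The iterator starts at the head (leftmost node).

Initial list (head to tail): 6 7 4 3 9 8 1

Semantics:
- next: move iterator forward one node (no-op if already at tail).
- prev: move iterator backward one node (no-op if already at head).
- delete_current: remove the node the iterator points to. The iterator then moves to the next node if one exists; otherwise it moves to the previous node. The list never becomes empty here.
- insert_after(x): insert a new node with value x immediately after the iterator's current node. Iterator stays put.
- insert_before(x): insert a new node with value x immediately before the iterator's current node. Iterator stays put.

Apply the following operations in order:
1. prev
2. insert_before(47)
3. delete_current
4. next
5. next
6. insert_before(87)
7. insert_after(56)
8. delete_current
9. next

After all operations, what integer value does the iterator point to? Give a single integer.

Answer: 9

Derivation:
After 1 (prev): list=[6, 7, 4, 3, 9, 8, 1] cursor@6
After 2 (insert_before(47)): list=[47, 6, 7, 4, 3, 9, 8, 1] cursor@6
After 3 (delete_current): list=[47, 7, 4, 3, 9, 8, 1] cursor@7
After 4 (next): list=[47, 7, 4, 3, 9, 8, 1] cursor@4
After 5 (next): list=[47, 7, 4, 3, 9, 8, 1] cursor@3
After 6 (insert_before(87)): list=[47, 7, 4, 87, 3, 9, 8, 1] cursor@3
After 7 (insert_after(56)): list=[47, 7, 4, 87, 3, 56, 9, 8, 1] cursor@3
After 8 (delete_current): list=[47, 7, 4, 87, 56, 9, 8, 1] cursor@56
After 9 (next): list=[47, 7, 4, 87, 56, 9, 8, 1] cursor@9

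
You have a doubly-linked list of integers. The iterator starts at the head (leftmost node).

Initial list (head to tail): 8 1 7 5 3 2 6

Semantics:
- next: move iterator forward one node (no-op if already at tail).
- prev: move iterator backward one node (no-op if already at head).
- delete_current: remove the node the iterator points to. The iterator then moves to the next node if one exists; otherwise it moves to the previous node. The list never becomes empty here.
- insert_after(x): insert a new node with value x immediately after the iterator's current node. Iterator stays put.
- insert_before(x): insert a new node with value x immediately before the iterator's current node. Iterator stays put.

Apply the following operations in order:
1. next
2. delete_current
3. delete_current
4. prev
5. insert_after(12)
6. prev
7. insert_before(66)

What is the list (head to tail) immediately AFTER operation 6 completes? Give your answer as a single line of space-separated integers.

Answer: 8 12 5 3 2 6

Derivation:
After 1 (next): list=[8, 1, 7, 5, 3, 2, 6] cursor@1
After 2 (delete_current): list=[8, 7, 5, 3, 2, 6] cursor@7
After 3 (delete_current): list=[8, 5, 3, 2, 6] cursor@5
After 4 (prev): list=[8, 5, 3, 2, 6] cursor@8
After 5 (insert_after(12)): list=[8, 12, 5, 3, 2, 6] cursor@8
After 6 (prev): list=[8, 12, 5, 3, 2, 6] cursor@8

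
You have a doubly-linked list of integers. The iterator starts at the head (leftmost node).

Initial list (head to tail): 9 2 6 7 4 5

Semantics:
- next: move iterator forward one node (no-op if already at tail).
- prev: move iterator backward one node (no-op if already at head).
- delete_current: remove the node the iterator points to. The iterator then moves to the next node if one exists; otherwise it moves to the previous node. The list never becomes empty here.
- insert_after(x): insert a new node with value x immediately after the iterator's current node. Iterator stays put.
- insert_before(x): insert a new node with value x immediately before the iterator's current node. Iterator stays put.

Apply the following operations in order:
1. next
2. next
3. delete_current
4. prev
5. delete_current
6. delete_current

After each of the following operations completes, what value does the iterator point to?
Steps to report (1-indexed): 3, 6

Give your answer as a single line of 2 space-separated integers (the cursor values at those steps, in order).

Answer: 7 4

Derivation:
After 1 (next): list=[9, 2, 6, 7, 4, 5] cursor@2
After 2 (next): list=[9, 2, 6, 7, 4, 5] cursor@6
After 3 (delete_current): list=[9, 2, 7, 4, 5] cursor@7
After 4 (prev): list=[9, 2, 7, 4, 5] cursor@2
After 5 (delete_current): list=[9, 7, 4, 5] cursor@7
After 6 (delete_current): list=[9, 4, 5] cursor@4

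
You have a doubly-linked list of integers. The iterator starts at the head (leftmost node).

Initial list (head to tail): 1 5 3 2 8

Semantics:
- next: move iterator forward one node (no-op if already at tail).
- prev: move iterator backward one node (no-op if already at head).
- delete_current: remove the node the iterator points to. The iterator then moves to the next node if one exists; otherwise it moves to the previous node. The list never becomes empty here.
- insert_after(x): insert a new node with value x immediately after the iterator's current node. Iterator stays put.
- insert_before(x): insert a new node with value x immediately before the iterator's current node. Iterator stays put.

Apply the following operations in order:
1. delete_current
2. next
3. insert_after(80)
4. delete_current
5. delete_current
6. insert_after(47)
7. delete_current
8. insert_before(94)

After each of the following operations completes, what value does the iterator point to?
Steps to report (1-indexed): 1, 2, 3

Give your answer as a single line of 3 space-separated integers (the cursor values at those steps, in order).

Answer: 5 3 3

Derivation:
After 1 (delete_current): list=[5, 3, 2, 8] cursor@5
After 2 (next): list=[5, 3, 2, 8] cursor@3
After 3 (insert_after(80)): list=[5, 3, 80, 2, 8] cursor@3
After 4 (delete_current): list=[5, 80, 2, 8] cursor@80
After 5 (delete_current): list=[5, 2, 8] cursor@2
After 6 (insert_after(47)): list=[5, 2, 47, 8] cursor@2
After 7 (delete_current): list=[5, 47, 8] cursor@47
After 8 (insert_before(94)): list=[5, 94, 47, 8] cursor@47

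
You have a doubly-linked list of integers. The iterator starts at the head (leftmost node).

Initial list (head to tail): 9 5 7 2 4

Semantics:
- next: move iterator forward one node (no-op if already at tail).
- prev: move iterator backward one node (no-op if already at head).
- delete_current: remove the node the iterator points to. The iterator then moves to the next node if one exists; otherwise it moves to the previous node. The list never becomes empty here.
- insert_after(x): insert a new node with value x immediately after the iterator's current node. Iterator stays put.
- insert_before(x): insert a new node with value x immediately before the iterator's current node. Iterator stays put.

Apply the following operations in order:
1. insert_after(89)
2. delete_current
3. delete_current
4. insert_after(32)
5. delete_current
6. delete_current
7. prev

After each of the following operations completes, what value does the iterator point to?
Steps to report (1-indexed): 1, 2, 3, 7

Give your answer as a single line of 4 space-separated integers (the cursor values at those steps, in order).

Answer: 9 89 5 7

Derivation:
After 1 (insert_after(89)): list=[9, 89, 5, 7, 2, 4] cursor@9
After 2 (delete_current): list=[89, 5, 7, 2, 4] cursor@89
After 3 (delete_current): list=[5, 7, 2, 4] cursor@5
After 4 (insert_after(32)): list=[5, 32, 7, 2, 4] cursor@5
After 5 (delete_current): list=[32, 7, 2, 4] cursor@32
After 6 (delete_current): list=[7, 2, 4] cursor@7
After 7 (prev): list=[7, 2, 4] cursor@7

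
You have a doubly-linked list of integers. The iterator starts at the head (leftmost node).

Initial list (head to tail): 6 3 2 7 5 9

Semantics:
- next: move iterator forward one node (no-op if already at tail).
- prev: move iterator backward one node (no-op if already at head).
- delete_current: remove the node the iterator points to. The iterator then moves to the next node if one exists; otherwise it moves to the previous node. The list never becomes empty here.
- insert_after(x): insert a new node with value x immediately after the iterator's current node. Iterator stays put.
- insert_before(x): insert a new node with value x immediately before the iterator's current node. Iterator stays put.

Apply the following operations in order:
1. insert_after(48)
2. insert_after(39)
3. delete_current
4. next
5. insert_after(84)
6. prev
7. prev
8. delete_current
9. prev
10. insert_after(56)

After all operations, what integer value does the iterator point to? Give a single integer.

After 1 (insert_after(48)): list=[6, 48, 3, 2, 7, 5, 9] cursor@6
After 2 (insert_after(39)): list=[6, 39, 48, 3, 2, 7, 5, 9] cursor@6
After 3 (delete_current): list=[39, 48, 3, 2, 7, 5, 9] cursor@39
After 4 (next): list=[39, 48, 3, 2, 7, 5, 9] cursor@48
After 5 (insert_after(84)): list=[39, 48, 84, 3, 2, 7, 5, 9] cursor@48
After 6 (prev): list=[39, 48, 84, 3, 2, 7, 5, 9] cursor@39
After 7 (prev): list=[39, 48, 84, 3, 2, 7, 5, 9] cursor@39
After 8 (delete_current): list=[48, 84, 3, 2, 7, 5, 9] cursor@48
After 9 (prev): list=[48, 84, 3, 2, 7, 5, 9] cursor@48
After 10 (insert_after(56)): list=[48, 56, 84, 3, 2, 7, 5, 9] cursor@48

Answer: 48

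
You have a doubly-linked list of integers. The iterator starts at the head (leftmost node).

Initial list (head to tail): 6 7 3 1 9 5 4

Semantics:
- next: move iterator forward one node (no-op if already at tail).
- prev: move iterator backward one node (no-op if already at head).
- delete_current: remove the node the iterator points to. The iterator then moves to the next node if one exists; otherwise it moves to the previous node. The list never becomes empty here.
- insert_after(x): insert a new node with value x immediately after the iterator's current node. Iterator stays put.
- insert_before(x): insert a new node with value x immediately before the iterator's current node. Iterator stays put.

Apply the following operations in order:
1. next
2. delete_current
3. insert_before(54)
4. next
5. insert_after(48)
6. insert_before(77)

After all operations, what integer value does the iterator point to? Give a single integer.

Answer: 1

Derivation:
After 1 (next): list=[6, 7, 3, 1, 9, 5, 4] cursor@7
After 2 (delete_current): list=[6, 3, 1, 9, 5, 4] cursor@3
After 3 (insert_before(54)): list=[6, 54, 3, 1, 9, 5, 4] cursor@3
After 4 (next): list=[6, 54, 3, 1, 9, 5, 4] cursor@1
After 5 (insert_after(48)): list=[6, 54, 3, 1, 48, 9, 5, 4] cursor@1
After 6 (insert_before(77)): list=[6, 54, 3, 77, 1, 48, 9, 5, 4] cursor@1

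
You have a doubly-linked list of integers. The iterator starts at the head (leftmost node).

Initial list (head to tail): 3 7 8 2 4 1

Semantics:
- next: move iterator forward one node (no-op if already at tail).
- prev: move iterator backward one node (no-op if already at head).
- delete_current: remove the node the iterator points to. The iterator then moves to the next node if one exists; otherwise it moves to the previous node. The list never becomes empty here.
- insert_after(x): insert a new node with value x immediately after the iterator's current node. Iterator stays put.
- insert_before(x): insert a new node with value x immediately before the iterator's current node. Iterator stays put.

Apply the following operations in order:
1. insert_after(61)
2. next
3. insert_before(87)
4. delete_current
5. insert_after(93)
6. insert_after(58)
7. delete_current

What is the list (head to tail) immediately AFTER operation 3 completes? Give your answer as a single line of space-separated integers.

After 1 (insert_after(61)): list=[3, 61, 7, 8, 2, 4, 1] cursor@3
After 2 (next): list=[3, 61, 7, 8, 2, 4, 1] cursor@61
After 3 (insert_before(87)): list=[3, 87, 61, 7, 8, 2, 4, 1] cursor@61

Answer: 3 87 61 7 8 2 4 1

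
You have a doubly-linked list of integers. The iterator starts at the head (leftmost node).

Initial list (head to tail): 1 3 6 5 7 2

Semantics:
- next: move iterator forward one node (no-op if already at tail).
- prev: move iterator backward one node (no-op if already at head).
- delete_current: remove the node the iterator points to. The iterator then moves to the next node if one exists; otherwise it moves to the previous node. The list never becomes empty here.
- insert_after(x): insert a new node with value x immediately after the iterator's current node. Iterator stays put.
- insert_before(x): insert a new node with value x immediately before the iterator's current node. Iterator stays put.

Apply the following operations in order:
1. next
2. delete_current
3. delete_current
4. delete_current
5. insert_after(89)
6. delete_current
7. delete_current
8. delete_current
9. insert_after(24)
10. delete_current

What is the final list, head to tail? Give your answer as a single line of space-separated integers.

Answer: 24

Derivation:
After 1 (next): list=[1, 3, 6, 5, 7, 2] cursor@3
After 2 (delete_current): list=[1, 6, 5, 7, 2] cursor@6
After 3 (delete_current): list=[1, 5, 7, 2] cursor@5
After 4 (delete_current): list=[1, 7, 2] cursor@7
After 5 (insert_after(89)): list=[1, 7, 89, 2] cursor@7
After 6 (delete_current): list=[1, 89, 2] cursor@89
After 7 (delete_current): list=[1, 2] cursor@2
After 8 (delete_current): list=[1] cursor@1
After 9 (insert_after(24)): list=[1, 24] cursor@1
After 10 (delete_current): list=[24] cursor@24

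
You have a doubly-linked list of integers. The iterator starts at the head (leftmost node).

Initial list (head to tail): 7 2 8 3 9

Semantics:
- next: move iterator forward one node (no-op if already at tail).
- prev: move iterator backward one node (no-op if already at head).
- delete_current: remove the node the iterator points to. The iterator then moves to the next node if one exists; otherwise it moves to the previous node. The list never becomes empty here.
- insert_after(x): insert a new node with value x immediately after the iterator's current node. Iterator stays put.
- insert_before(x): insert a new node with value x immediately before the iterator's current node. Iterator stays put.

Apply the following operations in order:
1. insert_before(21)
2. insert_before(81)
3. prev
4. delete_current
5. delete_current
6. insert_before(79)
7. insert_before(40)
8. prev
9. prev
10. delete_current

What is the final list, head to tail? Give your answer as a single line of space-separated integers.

After 1 (insert_before(21)): list=[21, 7, 2, 8, 3, 9] cursor@7
After 2 (insert_before(81)): list=[21, 81, 7, 2, 8, 3, 9] cursor@7
After 3 (prev): list=[21, 81, 7, 2, 8, 3, 9] cursor@81
After 4 (delete_current): list=[21, 7, 2, 8, 3, 9] cursor@7
After 5 (delete_current): list=[21, 2, 8, 3, 9] cursor@2
After 6 (insert_before(79)): list=[21, 79, 2, 8, 3, 9] cursor@2
After 7 (insert_before(40)): list=[21, 79, 40, 2, 8, 3, 9] cursor@2
After 8 (prev): list=[21, 79, 40, 2, 8, 3, 9] cursor@40
After 9 (prev): list=[21, 79, 40, 2, 8, 3, 9] cursor@79
After 10 (delete_current): list=[21, 40, 2, 8, 3, 9] cursor@40

Answer: 21 40 2 8 3 9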